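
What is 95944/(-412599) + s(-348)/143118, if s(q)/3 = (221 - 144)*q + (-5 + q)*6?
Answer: -2751165325/3280574649 ≈ -0.83862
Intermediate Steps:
s(q) = -90 + 249*q (s(q) = 3*((221 - 144)*q + (-5 + q)*6) = 3*(77*q + (-30 + 6*q)) = 3*(-30 + 83*q) = -90 + 249*q)
95944/(-412599) + s(-348)/143118 = 95944/(-412599) + (-90 + 249*(-348))/143118 = 95944*(-1/412599) + (-90 - 86652)*(1/143118) = -95944/412599 - 86742*1/143118 = -95944/412599 - 4819/7951 = -2751165325/3280574649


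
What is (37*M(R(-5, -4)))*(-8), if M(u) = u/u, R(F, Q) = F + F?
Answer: -296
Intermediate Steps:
R(F, Q) = 2*F
M(u) = 1
(37*M(R(-5, -4)))*(-8) = (37*1)*(-8) = 37*(-8) = -296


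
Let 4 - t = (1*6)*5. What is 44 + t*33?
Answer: -814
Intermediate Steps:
t = -26 (t = 4 - 1*6*5 = 4 - 6*5 = 4 - 1*30 = 4 - 30 = -26)
44 + t*33 = 44 - 26*33 = 44 - 858 = -814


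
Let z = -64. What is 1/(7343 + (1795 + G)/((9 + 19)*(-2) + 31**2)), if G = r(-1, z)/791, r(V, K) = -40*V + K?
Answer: 715855/5257943086 ≈ 0.00013615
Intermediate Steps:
r(V, K) = K - 40*V
G = -24/791 (G = (-64 - 40*(-1))/791 = (-64 + 40)*(1/791) = -24*1/791 = -24/791 ≈ -0.030341)
1/(7343 + (1795 + G)/((9 + 19)*(-2) + 31**2)) = 1/(7343 + (1795 - 24/791)/((9 + 19)*(-2) + 31**2)) = 1/(7343 + 1419821/(791*(28*(-2) + 961))) = 1/(7343 + 1419821/(791*(-56 + 961))) = 1/(7343 + (1419821/791)/905) = 1/(7343 + (1419821/791)*(1/905)) = 1/(7343 + 1419821/715855) = 1/(5257943086/715855) = 715855/5257943086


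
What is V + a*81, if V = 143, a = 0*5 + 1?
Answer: 224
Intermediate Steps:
a = 1 (a = 0 + 1 = 1)
V + a*81 = 143 + 1*81 = 143 + 81 = 224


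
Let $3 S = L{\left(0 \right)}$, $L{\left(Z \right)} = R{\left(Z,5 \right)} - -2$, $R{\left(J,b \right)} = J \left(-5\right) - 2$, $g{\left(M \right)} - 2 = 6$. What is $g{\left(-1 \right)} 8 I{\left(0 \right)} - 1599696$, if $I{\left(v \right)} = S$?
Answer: $-1599696$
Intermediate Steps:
$g{\left(M \right)} = 8$ ($g{\left(M \right)} = 2 + 6 = 8$)
$R{\left(J,b \right)} = -2 - 5 J$ ($R{\left(J,b \right)} = - 5 J - 2 = -2 - 5 J$)
$L{\left(Z \right)} = - 5 Z$ ($L{\left(Z \right)} = \left(-2 - 5 Z\right) - -2 = \left(-2 - 5 Z\right) + 2 = - 5 Z$)
$S = 0$ ($S = \frac{\left(-5\right) 0}{3} = \frac{1}{3} \cdot 0 = 0$)
$I{\left(v \right)} = 0$
$g{\left(-1 \right)} 8 I{\left(0 \right)} - 1599696 = 8 \cdot 8 \cdot 0 - 1599696 = 64 \cdot 0 - 1599696 = 0 - 1599696 = -1599696$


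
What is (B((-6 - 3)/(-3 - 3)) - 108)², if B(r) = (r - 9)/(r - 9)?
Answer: 11449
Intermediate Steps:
B(r) = 1 (B(r) = (-9 + r)/(-9 + r) = 1)
(B((-6 - 3)/(-3 - 3)) - 108)² = (1 - 108)² = (-107)² = 11449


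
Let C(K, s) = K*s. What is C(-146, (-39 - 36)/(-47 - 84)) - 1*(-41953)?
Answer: 5484893/131 ≈ 41869.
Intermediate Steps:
C(-146, (-39 - 36)/(-47 - 84)) - 1*(-41953) = -146*(-39 - 36)/(-47 - 84) - 1*(-41953) = -(-10950)/(-131) + 41953 = -(-10950)*(-1)/131 + 41953 = -146*75/131 + 41953 = -10950/131 + 41953 = 5484893/131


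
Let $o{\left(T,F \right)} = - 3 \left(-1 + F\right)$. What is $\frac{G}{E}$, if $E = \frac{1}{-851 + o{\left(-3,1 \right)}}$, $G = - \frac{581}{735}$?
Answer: $\frac{70633}{105} \approx 672.7$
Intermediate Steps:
$o{\left(T,F \right)} = 3 - 3 F$
$G = - \frac{83}{105}$ ($G = \left(-581\right) \frac{1}{735} = - \frac{83}{105} \approx -0.79048$)
$E = - \frac{1}{851}$ ($E = \frac{1}{-851 + \left(3 - 3\right)} = \frac{1}{-851 + 0} = \frac{1}{-851} = - \frac{1}{851} \approx -0.0011751$)
$\frac{G}{E} = - \frac{83}{105 \left(- \frac{1}{851}\right)} = \left(- \frac{83}{105}\right) \left(-851\right) = \frac{70633}{105}$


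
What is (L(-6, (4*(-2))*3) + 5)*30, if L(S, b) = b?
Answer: -570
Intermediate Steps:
(L(-6, (4*(-2))*3) + 5)*30 = ((4*(-2))*3 + 5)*30 = (-8*3 + 5)*30 = (-24 + 5)*30 = -19*30 = -570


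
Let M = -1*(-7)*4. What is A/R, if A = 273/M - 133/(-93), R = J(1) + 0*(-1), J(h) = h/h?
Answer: 4159/372 ≈ 11.180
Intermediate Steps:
J(h) = 1
R = 1 (R = 1 + 0*(-1) = 1 + 0 = 1)
M = 28 (M = 7*4 = 28)
A = 4159/372 (A = 273/28 - 133/(-93) = 273*(1/28) - 133*(-1/93) = 39/4 + 133/93 = 4159/372 ≈ 11.180)
A/R = (4159/372)/1 = (4159/372)*1 = 4159/372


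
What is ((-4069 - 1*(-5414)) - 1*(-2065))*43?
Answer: 146630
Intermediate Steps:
((-4069 - 1*(-5414)) - 1*(-2065))*43 = ((-4069 + 5414) + 2065)*43 = (1345 + 2065)*43 = 3410*43 = 146630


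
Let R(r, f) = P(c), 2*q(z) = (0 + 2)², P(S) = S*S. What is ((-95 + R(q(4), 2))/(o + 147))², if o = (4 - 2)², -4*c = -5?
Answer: 2235025/5837056 ≈ 0.38290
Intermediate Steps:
c = 5/4 (c = -¼*(-5) = 5/4 ≈ 1.2500)
P(S) = S²
o = 4 (o = 2² = 4)
q(z) = 2 (q(z) = (0 + 2)²/2 = (½)*2² = (½)*4 = 2)
R(r, f) = 25/16 (R(r, f) = (5/4)² = 25/16)
((-95 + R(q(4), 2))/(o + 147))² = ((-95 + 25/16)/(4 + 147))² = (-1495/16/151)² = (-1495/16*1/151)² = (-1495/2416)² = 2235025/5837056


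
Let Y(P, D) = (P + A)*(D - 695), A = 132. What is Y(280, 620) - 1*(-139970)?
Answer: 109070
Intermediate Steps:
Y(P, D) = (-695 + D)*(132 + P) (Y(P, D) = (P + 132)*(D - 695) = (132 + P)*(-695 + D) = (-695 + D)*(132 + P))
Y(280, 620) - 1*(-139970) = (-91740 - 695*280 + 132*620 + 620*280) - 1*(-139970) = (-91740 - 194600 + 81840 + 173600) + 139970 = -30900 + 139970 = 109070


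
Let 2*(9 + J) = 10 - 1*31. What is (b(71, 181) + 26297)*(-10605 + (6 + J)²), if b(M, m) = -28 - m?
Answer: -271908702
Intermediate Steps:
J = -39/2 (J = -9 + (10 - 1*31)/2 = -9 + (10 - 31)/2 = -9 + (½)*(-21) = -9 - 21/2 = -39/2 ≈ -19.500)
(b(71, 181) + 26297)*(-10605 + (6 + J)²) = ((-28 - 1*181) + 26297)*(-10605 + (6 - 39/2)²) = ((-28 - 181) + 26297)*(-10605 + (-27/2)²) = (-209 + 26297)*(-10605 + 729/4) = 26088*(-41691/4) = -271908702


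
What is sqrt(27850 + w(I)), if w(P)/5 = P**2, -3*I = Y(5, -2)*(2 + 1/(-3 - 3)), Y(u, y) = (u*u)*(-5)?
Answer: 5*sqrt(739061)/18 ≈ 238.80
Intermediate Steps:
Y(u, y) = -5*u**2 (Y(u, y) = u**2*(-5) = -5*u**2)
I = 1375/18 (I = -(-5*5**2)*(2 + 1/(-3 - 3))/3 = -(-5*25)*(2 + 1/(-6))/3 = -(-125)*(2 - 1/6)/3 = -(-125)*11/(3*6) = -1/3*(-1375/6) = 1375/18 ≈ 76.389)
w(P) = 5*P**2
sqrt(27850 + w(I)) = sqrt(27850 + 5*(1375/18)**2) = sqrt(27850 + 5*(1890625/324)) = sqrt(27850 + 9453125/324) = sqrt(18476525/324) = 5*sqrt(739061)/18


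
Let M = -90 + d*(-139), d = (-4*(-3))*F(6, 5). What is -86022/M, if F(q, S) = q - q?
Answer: 4779/5 ≈ 955.80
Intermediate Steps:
F(q, S) = 0
d = 0 (d = -4*(-3)*0 = 12*0 = 0)
M = -90 (M = -90 + 0*(-139) = -90 + 0 = -90)
-86022/M = -86022/(-90) = -86022*(-1/90) = 4779/5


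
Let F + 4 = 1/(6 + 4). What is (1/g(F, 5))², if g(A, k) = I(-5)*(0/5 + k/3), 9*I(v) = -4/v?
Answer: 729/16 ≈ 45.563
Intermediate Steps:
I(v) = -4/(9*v) (I(v) = (-4/v)/9 = -4/(9*v))
F = -39/10 (F = -4 + 1/(6 + 4) = -4 + 1/10 = -4 + ⅒ = -39/10 ≈ -3.9000)
g(A, k) = 4*k/135 (g(A, k) = (-4/9/(-5))*(0/5 + k/3) = (-4/9*(-⅕))*(0*(⅕) + k*(⅓)) = 4*(0 + k/3)/45 = 4*(k/3)/45 = 4*k/135)
(1/g(F, 5))² = (1/((4/135)*5))² = (1/(4/27))² = (27/4)² = 729/16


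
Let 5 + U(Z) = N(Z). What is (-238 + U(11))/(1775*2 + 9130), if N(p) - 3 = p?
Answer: -229/12680 ≈ -0.018060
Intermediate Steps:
N(p) = 3 + p
U(Z) = -2 + Z (U(Z) = -5 + (3 + Z) = -2 + Z)
(-238 + U(11))/(1775*2 + 9130) = (-238 + (-2 + 11))/(1775*2 + 9130) = (-238 + 9)/(3550 + 9130) = -229/12680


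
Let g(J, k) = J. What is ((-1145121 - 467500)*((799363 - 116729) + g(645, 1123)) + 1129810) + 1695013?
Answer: -1101867239436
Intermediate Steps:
((-1145121 - 467500)*((799363 - 116729) + g(645, 1123)) + 1129810) + 1695013 = ((-1145121 - 467500)*((799363 - 116729) + 645) + 1129810) + 1695013 = (-1612621*(682634 + 645) + 1129810) + 1695013 = (-1612621*683279 + 1129810) + 1695013 = (-1101870064259 + 1129810) + 1695013 = -1101868934449 + 1695013 = -1101867239436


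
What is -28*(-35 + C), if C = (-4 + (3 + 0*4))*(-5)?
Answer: 840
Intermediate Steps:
C = 5 (C = (-4 + (3 + 0))*(-5) = (-4 + 3)*(-5) = -1*(-5) = 5)
-28*(-35 + C) = -28*(-35 + 5) = -28*(-30) = 840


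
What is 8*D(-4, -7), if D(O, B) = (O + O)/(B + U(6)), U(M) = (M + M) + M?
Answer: -64/11 ≈ -5.8182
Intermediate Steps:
U(M) = 3*M (U(M) = 2*M + M = 3*M)
D(O, B) = 2*O/(18 + B) (D(O, B) = (O + O)/(B + 3*6) = (2*O)/(B + 18) = (2*O)/(18 + B) = 2*O/(18 + B))
8*D(-4, -7) = 8*(2*(-4)/(18 - 7)) = 8*(2*(-4)/11) = 8*(2*(-4)*(1/11)) = 8*(-8/11) = -64/11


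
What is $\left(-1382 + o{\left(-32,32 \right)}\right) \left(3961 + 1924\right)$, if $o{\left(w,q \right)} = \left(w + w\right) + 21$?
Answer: $-8386125$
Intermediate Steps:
$o{\left(w,q \right)} = 21 + 2 w$ ($o{\left(w,q \right)} = 2 w + 21 = 21 + 2 w$)
$\left(-1382 + o{\left(-32,32 \right)}\right) \left(3961 + 1924\right) = \left(-1382 + \left(21 + 2 \left(-32\right)\right)\right) \left(3961 + 1924\right) = \left(-1382 + \left(21 - 64\right)\right) 5885 = \left(-1382 - 43\right) 5885 = \left(-1425\right) 5885 = -8386125$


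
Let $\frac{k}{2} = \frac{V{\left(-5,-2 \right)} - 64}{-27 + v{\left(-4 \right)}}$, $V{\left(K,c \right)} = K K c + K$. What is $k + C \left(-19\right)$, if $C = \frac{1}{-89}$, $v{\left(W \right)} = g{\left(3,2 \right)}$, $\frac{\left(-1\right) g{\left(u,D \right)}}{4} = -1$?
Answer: $\frac{21619}{2047} \approx 10.561$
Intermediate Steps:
$V{\left(K,c \right)} = K + c K^{2}$ ($V{\left(K,c \right)} = K^{2} c + K = c K^{2} + K = K + c K^{2}$)
$g{\left(u,D \right)} = 4$ ($g{\left(u,D \right)} = \left(-4\right) \left(-1\right) = 4$)
$v{\left(W \right)} = 4$
$k = \frac{238}{23}$ ($k = 2 \frac{- 5 \left(1 - -10\right) - 64}{-27 + 4} = 2 \frac{- 5 \left(1 + 10\right) - 64}{-23} = 2 \left(\left(-5\right) 11 - 64\right) \left(- \frac{1}{23}\right) = 2 \left(-55 - 64\right) \left(- \frac{1}{23}\right) = 2 \left(\left(-119\right) \left(- \frac{1}{23}\right)\right) = 2 \cdot \frac{119}{23} = \frac{238}{23} \approx 10.348$)
$C = - \frac{1}{89} \approx -0.011236$
$k + C \left(-19\right) = \frac{238}{23} - - \frac{19}{89} = \frac{238}{23} + \frac{19}{89} = \frac{21619}{2047}$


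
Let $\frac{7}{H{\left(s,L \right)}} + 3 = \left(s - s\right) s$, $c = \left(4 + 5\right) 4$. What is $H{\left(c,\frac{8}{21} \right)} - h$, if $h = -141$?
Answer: $\frac{416}{3} \approx 138.67$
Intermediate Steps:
$c = 36$ ($c = 9 \cdot 4 = 36$)
$H{\left(s,L \right)} = - \frac{7}{3}$ ($H{\left(s,L \right)} = \frac{7}{-3 + \left(s - s\right) s} = \frac{7}{-3 + 0 s} = \frac{7}{-3 + 0} = \frac{7}{-3} = 7 \left(- \frac{1}{3}\right) = - \frac{7}{3}$)
$H{\left(c,\frac{8}{21} \right)} - h = - \frac{7}{3} - -141 = - \frac{7}{3} + 141 = \frac{416}{3}$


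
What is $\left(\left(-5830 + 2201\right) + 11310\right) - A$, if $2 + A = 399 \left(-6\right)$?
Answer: $10077$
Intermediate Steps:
$A = -2396$ ($A = -2 + 399 \left(-6\right) = -2 - 2394 = -2396$)
$\left(\left(-5830 + 2201\right) + 11310\right) - A = \left(\left(-5830 + 2201\right) + 11310\right) - -2396 = \left(-3629 + 11310\right) + 2396 = 7681 + 2396 = 10077$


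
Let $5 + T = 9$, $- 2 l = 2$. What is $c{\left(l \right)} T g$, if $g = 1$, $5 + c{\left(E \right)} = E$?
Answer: $-24$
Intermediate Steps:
$l = -1$ ($l = \left(- \frac{1}{2}\right) 2 = -1$)
$c{\left(E \right)} = -5 + E$
$T = 4$ ($T = -5 + 9 = 4$)
$c{\left(l \right)} T g = \left(-5 - 1\right) 4 \cdot 1 = \left(-6\right) 4 \cdot 1 = \left(-24\right) 1 = -24$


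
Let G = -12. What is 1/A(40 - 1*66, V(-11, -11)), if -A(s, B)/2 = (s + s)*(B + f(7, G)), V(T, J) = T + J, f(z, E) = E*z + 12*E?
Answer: -1/26000 ≈ -3.8462e-5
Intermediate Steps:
f(z, E) = 12*E + E*z
V(T, J) = J + T
A(s, B) = -4*s*(-228 + B) (A(s, B) = -2*(s + s)*(B - 12*(12 + 7)) = -2*2*s*(B - 12*19) = -2*2*s*(B - 228) = -2*2*s*(-228 + B) = -4*s*(-228 + B))
1/A(40 - 1*66, V(-11, -11)) = 1/(4*(40 - 1*66)*(228 - (-11 - 11))) = 1/(4*(40 - 66)*(228 - 1*(-22))) = 1/(4*(-26)*(228 + 22)) = 1/(4*(-26)*250) = 1/(-26000) = -1/26000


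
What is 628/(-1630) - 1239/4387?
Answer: -2387303/3575405 ≈ -0.66770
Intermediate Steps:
628/(-1630) - 1239/4387 = 628*(-1/1630) - 1239*1/4387 = -314/815 - 1239/4387 = -2387303/3575405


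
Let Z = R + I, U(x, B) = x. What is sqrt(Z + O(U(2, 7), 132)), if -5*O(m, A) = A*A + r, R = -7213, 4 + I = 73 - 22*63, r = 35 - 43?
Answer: 3*I*sqrt(33370)/5 ≈ 109.6*I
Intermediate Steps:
r = -8
I = -1317 (I = -4 + (73 - 22*63) = -4 + (73 - 1386) = -4 - 1313 = -1317)
O(m, A) = 8/5 - A**2/5 (O(m, A) = -(A*A - 8)/5 = -(A**2 - 8)/5 = -(-8 + A**2)/5 = 8/5 - A**2/5)
Z = -8530 (Z = -7213 - 1317 = -8530)
sqrt(Z + O(U(2, 7), 132)) = sqrt(-8530 + (8/5 - 1/5*132**2)) = sqrt(-8530 + (8/5 - 1/5*17424)) = sqrt(-8530 + (8/5 - 17424/5)) = sqrt(-8530 - 17416/5) = sqrt(-60066/5) = 3*I*sqrt(33370)/5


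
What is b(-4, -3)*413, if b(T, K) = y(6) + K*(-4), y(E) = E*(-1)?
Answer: 2478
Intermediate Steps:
y(E) = -E
b(T, K) = -6 - 4*K (b(T, K) = -1*6 + K*(-4) = -6 - 4*K)
b(-4, -3)*413 = (-6 - 4*(-3))*413 = (-6 + 12)*413 = 6*413 = 2478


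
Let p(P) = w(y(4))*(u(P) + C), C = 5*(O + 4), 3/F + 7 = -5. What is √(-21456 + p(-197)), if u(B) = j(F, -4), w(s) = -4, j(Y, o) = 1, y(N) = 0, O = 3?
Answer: 60*I*√6 ≈ 146.97*I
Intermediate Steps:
F = -¼ (F = 3/(-7 - 5) = 3/(-12) = 3*(-1/12) = -¼ ≈ -0.25000)
C = 35 (C = 5*(3 + 4) = 5*7 = 35)
u(B) = 1
p(P) = -144 (p(P) = -4*(1 + 35) = -4*36 = -144)
√(-21456 + p(-197)) = √(-21456 - 144) = √(-21600) = 60*I*√6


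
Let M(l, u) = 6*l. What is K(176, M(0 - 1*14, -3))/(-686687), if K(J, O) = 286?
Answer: -286/686687 ≈ -0.00041649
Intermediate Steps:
K(176, M(0 - 1*14, -3))/(-686687) = 286/(-686687) = 286*(-1/686687) = -286/686687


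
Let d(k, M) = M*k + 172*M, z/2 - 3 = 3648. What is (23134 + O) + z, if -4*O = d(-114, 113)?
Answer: 57595/2 ≈ 28798.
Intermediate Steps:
z = 7302 (z = 6 + 2*3648 = 6 + 7296 = 7302)
d(k, M) = 172*M + M*k
O = -3277/2 (O = -113*(172 - 114)/4 = -113*58/4 = -1/4*6554 = -3277/2 ≈ -1638.5)
(23134 + O) + z = (23134 - 3277/2) + 7302 = 42991/2 + 7302 = 57595/2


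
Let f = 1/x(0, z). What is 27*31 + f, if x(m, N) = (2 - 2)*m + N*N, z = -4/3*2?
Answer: 53577/64 ≈ 837.14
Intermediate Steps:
z = -8/3 (z = -4/3*2 = -8/3 ≈ -2.6667)
x(m, N) = N² (x(m, N) = 0*m + N² = 0 + N² = N²)
f = 9/64 (f = 1/((-8/3)²) = 1/(64/9) = 9/64 ≈ 0.14063)
27*31 + f = 27*31 + 9/64 = 837 + 9/64 = 53577/64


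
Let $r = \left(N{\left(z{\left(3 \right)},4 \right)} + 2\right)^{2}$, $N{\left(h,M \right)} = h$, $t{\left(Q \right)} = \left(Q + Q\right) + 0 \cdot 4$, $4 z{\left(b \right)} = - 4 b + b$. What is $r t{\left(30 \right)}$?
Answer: $\frac{15}{4} \approx 3.75$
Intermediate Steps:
$z{\left(b \right)} = - \frac{3 b}{4}$ ($z{\left(b \right)} = \frac{- 4 b + b}{4} = \frac{\left(-3\right) b}{4} = - \frac{3 b}{4}$)
$t{\left(Q \right)} = 2 Q$ ($t{\left(Q \right)} = 2 Q + 0 = 2 Q$)
$r = \frac{1}{16}$ ($r = \left(\left(- \frac{3}{4}\right) 3 + 2\right)^{2} = \left(- \frac{9}{4} + 2\right)^{2} = \left(- \frac{1}{4}\right)^{2} = \frac{1}{16} \approx 0.0625$)
$r t{\left(30 \right)} = \frac{2 \cdot 30}{16} = \frac{1}{16} \cdot 60 = \frac{15}{4}$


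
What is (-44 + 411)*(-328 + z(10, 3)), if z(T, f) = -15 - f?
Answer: -126982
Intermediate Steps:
(-44 + 411)*(-328 + z(10, 3)) = (-44 + 411)*(-328 + (-15 - 1*3)) = 367*(-328 + (-15 - 3)) = 367*(-328 - 18) = 367*(-346) = -126982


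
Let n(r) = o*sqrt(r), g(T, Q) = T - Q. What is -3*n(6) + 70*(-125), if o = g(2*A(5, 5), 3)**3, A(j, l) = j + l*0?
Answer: -8750 - 1029*sqrt(6) ≈ -11271.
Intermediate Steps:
A(j, l) = j (A(j, l) = j + 0 = j)
o = 343 (o = (2*5 - 1*3)**3 = (10 - 3)**3 = 7**3 = 343)
n(r) = 343*sqrt(r)
-3*n(6) + 70*(-125) = -1029*sqrt(6) + 70*(-125) = -1029*sqrt(6) - 8750 = -8750 - 1029*sqrt(6)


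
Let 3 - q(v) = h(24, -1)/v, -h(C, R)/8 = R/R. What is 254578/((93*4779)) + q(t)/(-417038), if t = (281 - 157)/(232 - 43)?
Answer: 106161947237/185351287986 ≈ 0.57276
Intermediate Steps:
t = 124/189 ≈ 0.65609
h(C, R) = -8 (h(C, R) = -8*R/R = -8*1 = -8)
q(v) = 3 + 8/v (q(v) = 3 - (-8)/v = 3 + 8/v)
254578/((93*4779)) + q(t)/(-417038) = 254578/((93*4779)) + (3 + 8/(124/189))/(-417038) = 254578/444447 + (3 + 8*(189/124))*(-1/417038) = 254578*(1/444447) + (3 + 378/31)*(-1/417038) = 254578/444447 + (471/31)*(-1/417038) = 254578/444447 - 471/12928178 = 106161947237/185351287986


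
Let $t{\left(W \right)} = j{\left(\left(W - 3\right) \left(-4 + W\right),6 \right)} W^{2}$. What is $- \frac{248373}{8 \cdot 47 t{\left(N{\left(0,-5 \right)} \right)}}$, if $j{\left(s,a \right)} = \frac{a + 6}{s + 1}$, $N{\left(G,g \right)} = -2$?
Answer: $- \frac{2566521}{6016} \approx -426.62$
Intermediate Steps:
$j{\left(s,a \right)} = \frac{6 + a}{1 + s}$
$t{\left(W \right)} = \frac{12 W^{2}}{1 + \left(-4 + W\right) \left(-3 + W\right)}$ ($t{\left(W \right)} = \frac{6 + 6}{1 + \left(W - 3\right) \left(-4 + W\right)} W^{2} = \frac{1}{1 + \left(-3 + W\right) \left(-4 + W\right)} 12 W^{2} = \frac{1}{1 + \left(-4 + W\right) \left(-3 + W\right)} 12 W^{2} = \frac{12}{1 + \left(-4 + W\right) \left(-3 + W\right)} W^{2} = \frac{12 W^{2}}{1 + \left(-4 + W\right) \left(-3 + W\right)}$)
$- \frac{248373}{8 \cdot 47 t{\left(N{\left(0,-5 \right)} \right)}} = - \frac{248373}{8 \cdot 47 \frac{12 \left(-2\right)^{2}}{13 + \left(-2\right)^{2} - -14}} = - \frac{248373}{376 \cdot 12 \cdot 4 \frac{1}{13 + 4 + 14}} = - \frac{248373}{376 \cdot 12 \cdot 4 \cdot \frac{1}{31}} = - \frac{248373}{376 \cdot \frac{48}{31}} = - \frac{248373}{\frac{18048}{31}} = \left(-248373\right) \frac{31}{18048} = - \frac{2566521}{6016}$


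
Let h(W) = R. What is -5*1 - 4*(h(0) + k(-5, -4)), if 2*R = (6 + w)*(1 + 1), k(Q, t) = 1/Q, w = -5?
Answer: -41/5 ≈ -8.2000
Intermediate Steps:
R = 1 (R = ((6 - 5)*(1 + 1))/2 = (1*2)/2 = (1/2)*2 = 1)
h(W) = 1
-5*1 - 4*(h(0) + k(-5, -4)) = -5*1 - 4*(1 + 1/(-5)) = -5 - 4*(1 - 1/5) = -5 - 4*4/5 = -5 - 16/5 = -41/5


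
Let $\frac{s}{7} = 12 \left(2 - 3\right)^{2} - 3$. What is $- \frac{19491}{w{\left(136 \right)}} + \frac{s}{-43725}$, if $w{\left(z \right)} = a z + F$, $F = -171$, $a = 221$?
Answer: $- \frac{56941782}{87114775} \approx -0.65364$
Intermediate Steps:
$s = 63$ ($s = 7 \left(12 \left(2 - 3\right)^{2} - 3\right) = 7 \left(12 \left(-1\right)^{2} - 3\right) = 7 \left(12 \cdot 1 - 3\right) = 7 \left(12 - 3\right) = 7 \cdot 9 = 63$)
$w{\left(z \right)} = -171 + 221 z$ ($w{\left(z \right)} = 221 z - 171 = -171 + 221 z$)
$- \frac{19491}{w{\left(136 \right)}} + \frac{s}{-43725} = - \frac{19491}{-171 + 221 \cdot 136} + \frac{63}{-43725} = - \frac{19491}{-171 + 30056} + 63 \left(- \frac{1}{43725}\right) = - \frac{19491}{29885} - \frac{21}{14575} = - \frac{56941782}{87114775}$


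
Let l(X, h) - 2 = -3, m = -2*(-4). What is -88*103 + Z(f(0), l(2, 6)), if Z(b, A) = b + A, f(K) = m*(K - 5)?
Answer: -9105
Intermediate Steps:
m = 8
l(X, h) = -1 (l(X, h) = 2 - 3 = -1)
f(K) = -40 + 8*K (f(K) = 8*(K - 5) = 8*(-5 + K) = -40 + 8*K)
Z(b, A) = A + b
-88*103 + Z(f(0), l(2, 6)) = -88*103 + (-1 + (-40 + 8*0)) = -9064 + (-1 + (-40 + 0)) = -9064 + (-1 - 40) = -9064 - 41 = -9105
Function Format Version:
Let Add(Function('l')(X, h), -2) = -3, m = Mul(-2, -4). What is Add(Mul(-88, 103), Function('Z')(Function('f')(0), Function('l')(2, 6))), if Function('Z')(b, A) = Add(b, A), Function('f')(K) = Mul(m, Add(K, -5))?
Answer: -9105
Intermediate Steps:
m = 8
Function('l')(X, h) = -1 (Function('l')(X, h) = Add(2, -3) = -1)
Function('f')(K) = Add(-40, Mul(8, K)) (Function('f')(K) = Mul(8, Add(K, -5)) = Mul(8, Add(-5, K)) = Add(-40, Mul(8, K)))
Function('Z')(b, A) = Add(A, b)
Add(Mul(-88, 103), Function('Z')(Function('f')(0), Function('l')(2, 6))) = Add(Mul(-88, 103), Add(-1, Add(-40, Mul(8, 0)))) = Add(-9064, Add(-1, Add(-40, 0))) = Add(-9064, Add(-1, -40)) = Add(-9064, -41) = -9105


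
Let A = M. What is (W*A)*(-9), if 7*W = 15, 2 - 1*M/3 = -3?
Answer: -2025/7 ≈ -289.29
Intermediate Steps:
M = 15 (M = 6 - 3*(-3) = 6 + 9 = 15)
W = 15/7 (W = (1/7)*15 = 15/7 ≈ 2.1429)
A = 15
(W*A)*(-9) = ((15/7)*15)*(-9) = (225/7)*(-9) = -2025/7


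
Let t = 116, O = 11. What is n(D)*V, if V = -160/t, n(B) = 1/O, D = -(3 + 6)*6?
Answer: -40/319 ≈ -0.12539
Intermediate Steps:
D = -54 (D = -9*6 = -1*54 = -54)
n(B) = 1/11
V = -40/29 (V = -160/116 = -160*1/116 = -40/29 ≈ -1.3793)
n(D)*V = (1/11)*(-40/29) = -40/319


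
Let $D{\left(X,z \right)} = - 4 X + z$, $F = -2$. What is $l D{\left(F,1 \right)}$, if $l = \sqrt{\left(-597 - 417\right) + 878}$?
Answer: $18 i \sqrt{34} \approx 104.96 i$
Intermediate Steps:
$D{\left(X,z \right)} = z - 4 X$
$l = 2 i \sqrt{34}$ ($l = \sqrt{\left(-597 - 417\right) + 878} = \sqrt{-1014 + 878} = \sqrt{-136} = 2 i \sqrt{34} \approx 11.662 i$)
$l D{\left(F,1 \right)} = 2 i \sqrt{34} \left(1 - -8\right) = 2 i \sqrt{34} \left(1 + 8\right) = 2 i \sqrt{34} \cdot 9 = 18 i \sqrt{34}$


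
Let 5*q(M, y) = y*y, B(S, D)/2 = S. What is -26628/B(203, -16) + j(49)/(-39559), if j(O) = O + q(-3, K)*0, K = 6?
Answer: -75242639/1147211 ≈ -65.587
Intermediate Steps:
B(S, D) = 2*S
q(M, y) = y²/5 (q(M, y) = (y*y)/5 = y²/5)
j(O) = O (j(O) = O + ((⅕)*6²)*0 = O + ((⅕)*36)*0 = O + (36/5)*0 = O + 0 = O)
-26628/B(203, -16) + j(49)/(-39559) = -26628/(2*203) + 49/(-39559) = -26628/406 + 49*(-1/39559) = -26628*1/406 - 49/39559 = -1902/29 - 49/39559 = -75242639/1147211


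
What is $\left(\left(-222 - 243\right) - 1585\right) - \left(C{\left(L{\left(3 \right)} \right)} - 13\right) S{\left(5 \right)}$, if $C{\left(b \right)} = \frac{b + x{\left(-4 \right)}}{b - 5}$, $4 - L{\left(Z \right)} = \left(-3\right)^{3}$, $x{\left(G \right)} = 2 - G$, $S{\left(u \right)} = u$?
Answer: $- \frac{51795}{26} \approx -1992.1$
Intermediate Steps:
$L{\left(Z \right)} = 31$ ($L{\left(Z \right)} = 4 - \left(-3\right)^{3} = 4 - -27 = 4 + 27 = 31$)
$C{\left(b \right)} = \frac{6 + b}{-5 + b}$ ($C{\left(b \right)} = \frac{b + \left(2 - -4\right)}{b - 5} = \frac{b + \left(2 + 4\right)}{-5 + b} = \frac{b + 6}{-5 + b} = \frac{6 + b}{-5 + b}$)
$\left(\left(-222 - 243\right) - 1585\right) - \left(C{\left(L{\left(3 \right)} \right)} - 13\right) S{\left(5 \right)} = \left(\left(-222 - 243\right) - 1585\right) - \left(\frac{6 + 31}{-5 + 31} - 13\right) 5 = \left(-465 - 1585\right) - \left(\frac{1}{26} \cdot 37 - 13\right) 5 = -2050 - \left(\frac{1}{26} \cdot 37 - 13\right) 5 = -2050 - \left(\frac{37}{26} - 13\right) 5 = -2050 - \left(- \frac{301}{26}\right) 5 = -2050 - - \frac{1505}{26} = -2050 + \frac{1505}{26} = - \frac{51795}{26}$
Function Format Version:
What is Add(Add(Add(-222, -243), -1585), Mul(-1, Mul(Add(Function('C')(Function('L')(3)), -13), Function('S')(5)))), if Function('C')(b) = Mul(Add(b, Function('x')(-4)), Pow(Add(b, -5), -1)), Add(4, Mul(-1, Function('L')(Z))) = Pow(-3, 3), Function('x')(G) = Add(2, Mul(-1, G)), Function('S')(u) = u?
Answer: Rational(-51795, 26) ≈ -1992.1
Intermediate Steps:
Function('L')(Z) = 31 (Function('L')(Z) = Add(4, Mul(-1, Pow(-3, 3))) = Add(4, Mul(-1, -27)) = Add(4, 27) = 31)
Function('C')(b) = Mul(Pow(Add(-5, b), -1), Add(6, b)) (Function('C')(b) = Mul(Add(b, Add(2, Mul(-1, -4))), Pow(Add(b, -5), -1)) = Mul(Add(b, Add(2, 4)), Pow(Add(-5, b), -1)) = Mul(Add(b, 6), Pow(Add(-5, b), -1)) = Mul(Add(6, b), Pow(Add(-5, b), -1)) = Mul(Pow(Add(-5, b), -1), Add(6, b)))
Add(Add(Add(-222, -243), -1585), Mul(-1, Mul(Add(Function('C')(Function('L')(3)), -13), Function('S')(5)))) = Add(Add(Add(-222, -243), -1585), Mul(-1, Mul(Add(Mul(Pow(Add(-5, 31), -1), Add(6, 31)), -13), 5))) = Add(Add(-465, -1585), Mul(-1, Mul(Add(Mul(Pow(26, -1), 37), -13), 5))) = Add(-2050, Mul(-1, Mul(Add(Mul(Rational(1, 26), 37), -13), 5))) = Add(-2050, Mul(-1, Mul(Add(Rational(37, 26), -13), 5))) = Add(-2050, Mul(-1, Mul(Rational(-301, 26), 5))) = Add(-2050, Mul(-1, Rational(-1505, 26))) = Add(-2050, Rational(1505, 26)) = Rational(-51795, 26)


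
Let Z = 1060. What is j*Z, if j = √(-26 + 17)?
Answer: 3180*I ≈ 3180.0*I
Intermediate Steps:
j = 3*I (j = √(-9) = 3*I ≈ 3.0*I)
j*Z = (3*I)*1060 = 3180*I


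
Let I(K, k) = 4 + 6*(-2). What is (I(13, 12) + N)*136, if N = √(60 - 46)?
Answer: -1088 + 136*√14 ≈ -579.13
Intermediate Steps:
I(K, k) = -8 (I(K, k) = 4 - 12 = -8)
N = √14 ≈ 3.7417
(I(13, 12) + N)*136 = (-8 + √14)*136 = -1088 + 136*√14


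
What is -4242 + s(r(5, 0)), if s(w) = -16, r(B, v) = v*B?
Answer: -4258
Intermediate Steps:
r(B, v) = B*v
-4242 + s(r(5, 0)) = -4242 - 16 = -4258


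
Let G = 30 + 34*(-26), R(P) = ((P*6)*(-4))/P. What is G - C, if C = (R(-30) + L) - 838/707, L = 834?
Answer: -1175610/707 ≈ -1662.8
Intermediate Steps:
R(P) = -24 (R(P) = ((6*P)*(-4))/P = (-24*P)/P = -24)
G = -854 (G = 30 - 884 = -854)
C = 571832/707 (C = (-24 + 834) - 838/707 = 810 - 838*1/707 = 810 - 838/707 = 571832/707 ≈ 808.81)
G - C = -854 - 1*571832/707 = -854 - 571832/707 = -1175610/707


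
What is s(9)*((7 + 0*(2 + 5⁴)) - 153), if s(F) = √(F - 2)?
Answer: -146*√7 ≈ -386.28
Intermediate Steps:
s(F) = √(-2 + F)
s(9)*((7 + 0*(2 + 5⁴)) - 153) = √(-2 + 9)*((7 + 0*(2 + 5⁴)) - 153) = √7*((7 + 0*(2 + 625)) - 153) = √7*((7 + 0*627) - 153) = √7*((7 + 0) - 153) = √7*(7 - 153) = √7*(-146) = -146*√7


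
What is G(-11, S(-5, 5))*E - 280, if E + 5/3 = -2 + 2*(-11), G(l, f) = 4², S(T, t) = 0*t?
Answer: -2072/3 ≈ -690.67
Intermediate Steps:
S(T, t) = 0
G(l, f) = 16
E = -77/3 (E = -5/3 + (-2 + 2*(-11)) = -5/3 + (-2 - 22) = -5/3 - 24 = -77/3 ≈ -25.667)
G(-11, S(-5, 5))*E - 280 = 16*(-77/3) - 280 = -1232/3 - 280 = -2072/3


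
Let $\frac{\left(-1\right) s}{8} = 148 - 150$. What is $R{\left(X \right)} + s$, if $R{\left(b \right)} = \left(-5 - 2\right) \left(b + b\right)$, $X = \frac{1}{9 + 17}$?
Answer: $\frac{201}{13} \approx 15.462$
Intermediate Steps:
$s = 16$ ($s = - 8 \left(148 - 150\right) = \left(-8\right) \left(-2\right) = 16$)
$X = \frac{1}{26} \approx 0.038462$
$R{\left(b \right)} = - 14 b$ ($R{\left(b \right)} = - 7 \cdot 2 b = - 14 b$)
$R{\left(X \right)} + s = \left(-14\right) \frac{1}{26} + 16 = - \frac{7}{13} + 16 = \frac{201}{13}$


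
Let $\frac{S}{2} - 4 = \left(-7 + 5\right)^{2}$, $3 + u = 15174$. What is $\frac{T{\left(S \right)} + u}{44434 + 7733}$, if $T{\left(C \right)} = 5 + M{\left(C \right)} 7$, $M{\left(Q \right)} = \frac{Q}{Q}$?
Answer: $\frac{5061}{17389} \approx 0.29105$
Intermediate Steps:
$M{\left(Q \right)} = 1$
$u = 15171$ ($u = -3 + 15174 = 15171$)
$S = 16$ ($S = 8 + 2 \left(-7 + 5\right)^{2} = 8 + 2 \left(-2\right)^{2} = 8 + 2 \cdot 4 = 8 + 8 = 16$)
$T{\left(C \right)} = 12$ ($T{\left(C \right)} = 5 + 1 \cdot 7 = 5 + 7 = 12$)
$\frac{T{\left(S \right)} + u}{44434 + 7733} = \frac{12 + 15171}{44434 + 7733} = \frac{15183}{52167} = 15183 \cdot \frac{1}{52167} = \frac{5061}{17389}$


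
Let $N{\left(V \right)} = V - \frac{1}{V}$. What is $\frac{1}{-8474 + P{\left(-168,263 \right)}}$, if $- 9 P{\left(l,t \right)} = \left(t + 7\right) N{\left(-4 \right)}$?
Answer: $- \frac{2}{16723} \approx -0.0001196$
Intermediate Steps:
$P{\left(l,t \right)} = \frac{35}{12} + \frac{5 t}{12}$ ($P{\left(l,t \right)} = - \frac{\left(t + 7\right) \left(-4 - \frac{1}{-4}\right)}{9} = - \frac{\left(7 + t\right) \left(-4 - - \frac{1}{4}\right)}{9} = - \frac{\left(7 + t\right) \left(-4 + \frac{1}{4}\right)}{9} = - \frac{\left(7 + t\right) \left(- \frac{15}{4}\right)}{9} = - \frac{- \frac{105}{4} - \frac{15 t}{4}}{9} = \frac{35}{12} + \frac{5 t}{12}$)
$\frac{1}{-8474 + P{\left(-168,263 \right)}} = \frac{1}{-8474 + \left(\frac{35}{12} + \frac{5}{12} \cdot 263\right)} = \frac{1}{-8474 + \left(\frac{35}{12} + \frac{1315}{12}\right)} = \frac{1}{-8474 + \frac{225}{2}} = \frac{1}{- \frac{16723}{2}} = - \frac{2}{16723}$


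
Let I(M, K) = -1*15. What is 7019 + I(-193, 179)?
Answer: 7004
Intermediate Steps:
I(M, K) = -15
7019 + I(-193, 179) = 7019 - 15 = 7004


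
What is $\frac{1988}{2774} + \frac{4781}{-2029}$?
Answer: $- \frac{4614421}{2814223} \approx -1.6397$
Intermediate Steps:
$\frac{1988}{2774} + \frac{4781}{-2029} = 1988 \cdot \frac{1}{2774} + 4781 \left(- \frac{1}{2029}\right) = \frac{994}{1387} - \frac{4781}{2029} = - \frac{4614421}{2814223}$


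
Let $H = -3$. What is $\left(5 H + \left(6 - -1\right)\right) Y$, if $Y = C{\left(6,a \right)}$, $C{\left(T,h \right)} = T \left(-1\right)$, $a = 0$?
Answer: $48$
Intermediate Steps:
$C{\left(T,h \right)} = - T$
$Y = -6$ ($Y = \left(-1\right) 6 = -6$)
$\left(5 H + \left(6 - -1\right)\right) Y = \left(5 \left(-3\right) + \left(6 - -1\right)\right) \left(-6\right) = \left(-15 + \left(6 + 1\right)\right) \left(-6\right) = \left(-15 + 7\right) \left(-6\right) = \left(-8\right) \left(-6\right) = 48$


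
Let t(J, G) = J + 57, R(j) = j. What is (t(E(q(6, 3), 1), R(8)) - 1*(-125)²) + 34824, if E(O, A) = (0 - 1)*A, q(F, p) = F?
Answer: 19255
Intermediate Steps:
E(O, A) = -A
t(J, G) = 57 + J
(t(E(q(6, 3), 1), R(8)) - 1*(-125)²) + 34824 = ((57 - 1*1) - 1*(-125)²) + 34824 = ((57 - 1) - 1*15625) + 34824 = (56 - 15625) + 34824 = -15569 + 34824 = 19255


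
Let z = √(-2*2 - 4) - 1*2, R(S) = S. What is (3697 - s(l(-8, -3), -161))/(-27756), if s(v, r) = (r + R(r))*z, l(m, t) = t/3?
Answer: -3053/27756 - 161*I*√2/6939 ≈ -0.10999 - 0.032813*I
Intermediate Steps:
l(m, t) = t/3 (l(m, t) = t*(⅓) = t/3)
z = -2 + 2*I*√2 (z = √(-4 - 4) - 2 = √(-8) - 2 = 2*I*√2 - 2 = -2 + 2*I*√2 ≈ -2.0 + 2.8284*I)
s(v, r) = 2*r*(-2 + 2*I*√2) (s(v, r) = (r + r)*(-2 + 2*I*√2) = (2*r)*(-2 + 2*I*√2) = 2*r*(-2 + 2*I*√2))
(3697 - s(l(-8, -3), -161))/(-27756) = (3697 - 4*(-161)*(-1 + I*√2))/(-27756) = (3697 - (644 - 644*I*√2))*(-1/27756) = (3697 + (-644 + 644*I*√2))*(-1/27756) = (3053 + 644*I*√2)*(-1/27756) = -3053/27756 - 161*I*√2/6939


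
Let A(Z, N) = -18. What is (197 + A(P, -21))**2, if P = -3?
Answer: 32041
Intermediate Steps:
(197 + A(P, -21))**2 = (197 - 18)**2 = 179**2 = 32041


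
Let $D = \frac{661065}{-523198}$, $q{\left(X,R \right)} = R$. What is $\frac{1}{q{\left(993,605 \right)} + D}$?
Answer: $\frac{523198}{315873725} \approx 0.0016564$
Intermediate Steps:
$D = - \frac{661065}{523198}$ ($D = 661065 \left(- \frac{1}{523198}\right) = - \frac{661065}{523198} \approx -1.2635$)
$\frac{1}{q{\left(993,605 \right)} + D} = \frac{1}{605 - \frac{661065}{523198}} = \frac{1}{\frac{315873725}{523198}} = \frac{523198}{315873725}$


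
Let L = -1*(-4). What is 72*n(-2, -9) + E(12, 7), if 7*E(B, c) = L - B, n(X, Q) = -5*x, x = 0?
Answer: -8/7 ≈ -1.1429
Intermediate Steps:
n(X, Q) = 0 (n(X, Q) = -5*0 = 0)
L = 4
E(B, c) = 4/7 - B/7 (E(B, c) = (4 - B)/7 = 4/7 - B/7)
72*n(-2, -9) + E(12, 7) = 72*0 + (4/7 - ⅐*12) = 0 + (4/7 - 12/7) = 0 - 8/7 = -8/7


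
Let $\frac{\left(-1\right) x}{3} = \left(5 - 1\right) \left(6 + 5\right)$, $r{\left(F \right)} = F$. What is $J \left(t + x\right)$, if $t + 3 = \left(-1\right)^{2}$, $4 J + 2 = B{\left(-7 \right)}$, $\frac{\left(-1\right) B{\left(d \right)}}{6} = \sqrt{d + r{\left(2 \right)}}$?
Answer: $67 + 201 i \sqrt{5} \approx 67.0 + 449.45 i$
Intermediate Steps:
$B{\left(d \right)} = - 6 \sqrt{2 + d}$ ($B{\left(d \right)} = - 6 \sqrt{d + 2} = - 6 \sqrt{2 + d}$)
$J = - \frac{1}{2} - \frac{3 i \sqrt{5}}{2}$ ($J = - \frac{1}{2} + \frac{\left(-6\right) \sqrt{2 - 7}}{4} = - \frac{1}{2} + \frac{\left(-6\right) \sqrt{-5}}{4} = - \frac{1}{2} + \frac{\left(-6\right) i \sqrt{5}}{4} = - \frac{1}{2} - \frac{3 i \sqrt{5}}{2} \approx -0.5 - 3.3541 i$)
$x = -132$ ($x = - 3 \left(5 - 1\right) \left(6 + 5\right) = - 3 \left(5 - 1\right) 11 = - 3 \cdot 4 \cdot 11 = \left(-3\right) 44 = -132$)
$t = -2$ ($t = -3 + \left(-1\right)^{2} = -3 + 1 = -2$)
$J \left(t + x\right) = \left(- \frac{1}{2} - \frac{3 i \sqrt{5}}{2}\right) \left(-2 - 132\right) = \left(- \frac{1}{2} - \frac{3 i \sqrt{5}}{2}\right) \left(-134\right) = 67 + 201 i \sqrt{5}$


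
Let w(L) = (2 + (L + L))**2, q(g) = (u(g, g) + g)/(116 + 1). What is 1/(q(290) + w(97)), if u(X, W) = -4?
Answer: 9/345766 ≈ 2.6029e-5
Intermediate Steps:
q(g) = -4/117 + g/117 (q(g) = (-4 + g)/(116 + 1) = (-4 + g)/117 = (-4 + g)*(1/117) = -4/117 + g/117)
w(L) = (2 + 2*L)**2
1/(q(290) + w(97)) = 1/((-4/117 + (1/117)*290) + 4*(1 + 97)**2) = 1/((-4/117 + 290/117) + 4*98**2) = 1/(22/9 + 4*9604) = 1/(22/9 + 38416) = 1/(345766/9) = 9/345766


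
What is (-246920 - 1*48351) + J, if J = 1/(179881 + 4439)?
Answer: -54424350719/184320 ≈ -2.9527e+5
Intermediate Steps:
J = 1/184320 ≈ 5.4253e-6
(-246920 - 1*48351) + J = (-246920 - 1*48351) + 1/184320 = (-246920 - 48351) + 1/184320 = -295271 + 1/184320 = -54424350719/184320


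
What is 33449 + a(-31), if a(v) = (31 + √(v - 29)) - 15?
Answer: 33465 + 2*I*√15 ≈ 33465.0 + 7.746*I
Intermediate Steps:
a(v) = 16 + √(-29 + v) (a(v) = (31 + √(-29 + v)) - 15 = 16 + √(-29 + v))
33449 + a(-31) = 33449 + (16 + √(-29 - 31)) = 33449 + (16 + √(-60)) = 33449 + (16 + 2*I*√15) = 33465 + 2*I*√15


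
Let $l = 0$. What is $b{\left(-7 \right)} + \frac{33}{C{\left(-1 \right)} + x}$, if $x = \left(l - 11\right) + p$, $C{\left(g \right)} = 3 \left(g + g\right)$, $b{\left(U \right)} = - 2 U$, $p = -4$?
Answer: $\frac{87}{7} \approx 12.429$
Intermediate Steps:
$C{\left(g \right)} = 6 g$ ($C{\left(g \right)} = 3 \cdot 2 g = 6 g$)
$x = -15$ ($x = \left(0 - 11\right) - 4 = -11 - 4 = -15$)
$b{\left(-7 \right)} + \frac{33}{C{\left(-1 \right)} + x} = \left(-2\right) \left(-7\right) + \frac{33}{6 \left(-1\right) - 15} = 14 + \frac{33}{-6 - 15} = 14 + \frac{33}{-21} = 14 + 33 \left(- \frac{1}{21}\right) = 14 - \frac{11}{7} = \frac{87}{7}$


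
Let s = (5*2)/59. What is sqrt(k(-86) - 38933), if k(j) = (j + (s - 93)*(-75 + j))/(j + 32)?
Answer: I*sqrt(4913412266)/354 ≈ 198.01*I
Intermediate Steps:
s = 10/59 (s = 10*(1/59) = 10/59 ≈ 0.16949)
k(j) = (410775/59 - 5418*j/59)/(32 + j) (k(j) = (j + (10/59 - 93)*(-75 + j))/(j + 32) = (j - 5477*(-75 + j)/59)/(32 + j) = (j + (410775/59 - 5477*j/59))/(32 + j) = (410775/59 - 5418*j/59)/(32 + j))
sqrt(k(-86) - 38933) = sqrt(3*(136925 - 1806*(-86))/(59*(32 - 86)) - 38933) = sqrt((3/59)*(136925 + 155316)/(-54) - 38933) = sqrt((3/59)*(-1/54)*292241 - 38933) = sqrt(-292241/1062 - 38933) = sqrt(-41639087/1062) = I*sqrt(4913412266)/354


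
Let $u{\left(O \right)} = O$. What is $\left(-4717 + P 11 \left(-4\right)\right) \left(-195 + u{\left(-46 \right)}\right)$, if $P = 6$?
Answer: $1200421$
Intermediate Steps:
$\left(-4717 + P 11 \left(-4\right)\right) \left(-195 + u{\left(-46 \right)}\right) = \left(-4717 + 6 \cdot 11 \left(-4\right)\right) \left(-195 - 46\right) = \left(-4717 + 66 \left(-4\right)\right) \left(-241\right) = \left(-4717 - 264\right) \left(-241\right) = \left(-4981\right) \left(-241\right) = 1200421$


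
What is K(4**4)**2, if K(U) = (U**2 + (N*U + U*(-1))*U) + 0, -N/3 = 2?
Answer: 154618822656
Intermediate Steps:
N = -6 (N = -3*2 = -6)
K(U) = -6*U**2 (K(U) = (U**2 + (-6*U + U*(-1))*U) + 0 = (U**2 + (-6*U - U)*U) + 0 = (U**2 + (-7*U)*U) + 0 = (U**2 - 7*U**2) + 0 = -6*U**2 + 0 = -6*U**2)
K(4**4)**2 = (-6*(4**4)**2)**2 = (-6*256**2)**2 = (-6*65536)**2 = (-393216)**2 = 154618822656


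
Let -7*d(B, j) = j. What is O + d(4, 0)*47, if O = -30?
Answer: -30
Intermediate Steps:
d(B, j) = -j/7
O + d(4, 0)*47 = -30 - ⅐*0*47 = -30 + 0*47 = -30 + 0 = -30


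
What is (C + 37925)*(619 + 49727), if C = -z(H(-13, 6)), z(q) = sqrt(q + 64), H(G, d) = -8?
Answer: 1909372050 - 100692*sqrt(14) ≈ 1.9090e+9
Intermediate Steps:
z(q) = sqrt(64 + q)
C = -2*sqrt(14) (C = -sqrt(64 - 8) = -sqrt(56) = -2*sqrt(14) ≈ -7.4833)
(C + 37925)*(619 + 49727) = (-2*sqrt(14) + 37925)*(619 + 49727) = (37925 - 2*sqrt(14))*50346 = 1909372050 - 100692*sqrt(14)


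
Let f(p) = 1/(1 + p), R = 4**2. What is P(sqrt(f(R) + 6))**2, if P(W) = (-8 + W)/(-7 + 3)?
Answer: (136 - sqrt(1751))**2/4624 ≈ 1.9172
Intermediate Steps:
R = 16
P(W) = 2 - W/4 (P(W) = (-8 + W)/(-4) = (-8 + W)*(-1/4) = 2 - W/4)
P(sqrt(f(R) + 6))**2 = (2 - sqrt(1/(1 + 16) + 6)/4)**2 = (2 - sqrt(1/17 + 6)/4)**2 = (2 - sqrt(1751)/68)**2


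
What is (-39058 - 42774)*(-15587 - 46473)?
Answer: 5078493920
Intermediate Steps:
(-39058 - 42774)*(-15587 - 46473) = -81832*(-62060) = 5078493920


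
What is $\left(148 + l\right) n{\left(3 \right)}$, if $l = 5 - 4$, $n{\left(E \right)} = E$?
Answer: $447$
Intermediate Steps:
$l = 1$
$\left(148 + l\right) n{\left(3 \right)} = \left(148 + 1\right) 3 = 149 \cdot 3 = 447$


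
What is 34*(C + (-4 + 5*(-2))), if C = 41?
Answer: 918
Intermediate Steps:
34*(C + (-4 + 5*(-2))) = 34*(41 + (-4 + 5*(-2))) = 34*(41 + (-4 - 10)) = 34*(41 - 14) = 34*27 = 918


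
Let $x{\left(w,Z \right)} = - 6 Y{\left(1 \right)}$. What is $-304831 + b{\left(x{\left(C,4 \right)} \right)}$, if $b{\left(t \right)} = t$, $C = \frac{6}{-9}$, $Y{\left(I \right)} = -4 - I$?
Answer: $-304801$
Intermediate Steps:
$C = - \frac{2}{3}$ ($C = 6 \left(- \frac{1}{9}\right) = - \frac{2}{3} \approx -0.66667$)
$x{\left(w,Z \right)} = 30$ ($x{\left(w,Z \right)} = - 6 \left(-4 - 1\right) = \left(-6\right) \left(-5\right) = 30$)
$-304831 + b{\left(x{\left(C,4 \right)} \right)} = -304831 + 30 = -304801$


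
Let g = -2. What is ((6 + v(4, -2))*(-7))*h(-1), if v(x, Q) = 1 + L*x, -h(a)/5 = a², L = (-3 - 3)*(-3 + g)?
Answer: 4445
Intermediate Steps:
L = 30 (L = (-3 - 3)*(-3 - 2) = -6*(-5) = 30)
h(a) = -5*a²
v(x, Q) = 1 + 30*x
((6 + v(4, -2))*(-7))*h(-1) = ((6 + (1 + 30*4))*(-7))*(-5*(-1)²) = ((6 + (1 + 120))*(-7))*(-5*1) = ((6 + 121)*(-7))*(-5) = (127*(-7))*(-5) = -889*(-5) = 4445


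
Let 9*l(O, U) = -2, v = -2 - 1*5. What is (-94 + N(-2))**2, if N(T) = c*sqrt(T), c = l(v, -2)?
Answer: 715708/81 + 376*I*sqrt(2)/9 ≈ 8835.9 + 59.083*I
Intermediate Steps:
v = -7 (v = -2 - 5 = -7)
l(O, U) = -2/9 (l(O, U) = (1/9)*(-2) = -2/9)
c = -2/9 ≈ -0.22222
N(T) = -2*sqrt(T)/9
(-94 + N(-2))**2 = (-94 - 2*I*sqrt(2)/9)**2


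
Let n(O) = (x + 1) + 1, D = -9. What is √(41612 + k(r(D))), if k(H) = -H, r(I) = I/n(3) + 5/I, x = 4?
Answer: √1498106/6 ≈ 204.00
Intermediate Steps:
n(O) = 6 (n(O) = (4 + 1) + 1 = 5 + 1 = 6)
r(I) = 5/I + I/6 (r(I) = I/6 + 5/I = 5/I + I/6)
√(41612 + k(r(D))) = √(41612 - (5/(-9) + (⅙)*(-9))) = √(41612 - (5*(-⅑) - 3/2)) = √(41612 - (-5/9 - 3/2)) = √(41612 - 1*(-37/18)) = √(41612 + 37/18) = √(749053/18) = √1498106/6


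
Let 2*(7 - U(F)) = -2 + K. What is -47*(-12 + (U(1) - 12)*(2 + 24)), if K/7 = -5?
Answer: -15933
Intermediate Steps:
K = -35 (K = 7*(-5) = -35)
U(F) = 51/2 (U(F) = 7 - (-2 - 35)/2 = 7 - ½*(-37) = 7 + 37/2 = 51/2)
-47*(-12 + (U(1) - 12)*(2 + 24)) = -47*(-12 + (51/2 - 12)*(2 + 24)) = -47*(-12 + (27/2)*26) = -47*(-12 + 351) = -47*339 = -15933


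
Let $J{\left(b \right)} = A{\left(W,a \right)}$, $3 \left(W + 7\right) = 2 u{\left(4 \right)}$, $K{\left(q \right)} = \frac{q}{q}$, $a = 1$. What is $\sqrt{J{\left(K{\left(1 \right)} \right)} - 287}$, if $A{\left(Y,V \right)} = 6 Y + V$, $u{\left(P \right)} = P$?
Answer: $2 i \sqrt{78} \approx 17.664 i$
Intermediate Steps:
$K{\left(q \right)} = 1$
$W = - \frac{13}{3}$ ($W = -7 + \frac{2 \cdot 4}{3} = -7 + \frac{1}{3} \cdot 8 = -7 + \frac{8}{3} = - \frac{13}{3} \approx -4.3333$)
$A{\left(Y,V \right)} = V + 6 Y$
$J{\left(b \right)} = -25$ ($J{\left(b \right)} = 1 + 6 \left(- \frac{13}{3}\right) = 1 - 26 = -25$)
$\sqrt{J{\left(K{\left(1 \right)} \right)} - 287} = \sqrt{-25 - 287} = \sqrt{-312} = 2 i \sqrt{78}$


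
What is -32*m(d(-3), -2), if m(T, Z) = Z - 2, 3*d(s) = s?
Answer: 128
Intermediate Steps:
d(s) = s/3
m(T, Z) = -2 + Z
-32*m(d(-3), -2) = -32*(-2 - 2) = -32*(-4) = 128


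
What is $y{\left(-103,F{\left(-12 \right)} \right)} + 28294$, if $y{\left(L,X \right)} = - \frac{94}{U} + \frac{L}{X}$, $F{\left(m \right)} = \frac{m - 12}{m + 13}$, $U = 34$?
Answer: $\frac{11544575}{408} \approx 28296.0$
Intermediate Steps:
$F{\left(m \right)} = \frac{-12 + m}{13 + m}$
$y{\left(L,X \right)} = - \frac{47}{17} + \frac{L}{X}$ ($y{\left(L,X \right)} = - \frac{94}{34} + \frac{L}{X} = \left(-94\right) \frac{1}{34} + \frac{L}{X} = - \frac{47}{17} + \frac{L}{X}$)
$y{\left(-103,F{\left(-12 \right)} \right)} + 28294 = \left(- \frac{47}{17} - \frac{103}{\frac{1}{13 - 12} \left(-12 - 12\right)}\right) + 28294 = \left(- \frac{47}{17} - \frac{103}{1^{-1} \left(-24\right)}\right) + 28294 = \left(- \frac{47}{17} - \frac{103}{1 \left(-24\right)}\right) + 28294 = \left(- \frac{47}{17} - \frac{103}{-24}\right) + 28294 = \left(- \frac{47}{17} - - \frac{103}{24}\right) + 28294 = \left(- \frac{47}{17} + \frac{103}{24}\right) + 28294 = \frac{623}{408} + 28294 = \frac{11544575}{408}$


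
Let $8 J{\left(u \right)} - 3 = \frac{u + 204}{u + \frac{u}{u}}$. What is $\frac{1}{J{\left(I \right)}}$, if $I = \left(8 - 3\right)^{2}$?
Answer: $\frac{208}{307} \approx 0.67752$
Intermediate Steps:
$I = 25$ ($I = 5^{2} = 25$)
$J{\left(u \right)} = \frac{3}{8} + \frac{204 + u}{8 \left(1 + u\right)}$ ($J{\left(u \right)} = \frac{3}{8} + \frac{\left(u + 204\right) \frac{1}{u + \frac{u}{u}}}{8} = \frac{3}{8} + \frac{\left(204 + u\right) \frac{1}{u + 1}}{8} = \frac{3}{8} + \frac{\left(204 + u\right) \frac{1}{1 + u}}{8} = \frac{3}{8} + \frac{\frac{1}{1 + u} \left(204 + u\right)}{8} = \frac{3}{8} + \frac{204 + u}{8 \left(1 + u\right)}$)
$\frac{1}{J{\left(I \right)}} = \frac{1}{\frac{1}{8} \frac{1}{1 + 25} \left(207 + 4 \cdot 25\right)} = \frac{1}{\frac{1}{8} \cdot \frac{1}{26} \left(207 + 100\right)} = \frac{1}{\frac{1}{8} \cdot \frac{1}{26} \cdot 307} = \frac{1}{\frac{307}{208}} = \frac{208}{307}$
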